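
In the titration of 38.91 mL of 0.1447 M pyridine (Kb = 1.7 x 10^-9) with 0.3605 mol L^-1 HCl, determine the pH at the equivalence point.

3.11

n(C5H5N) = 0.1447 x 0.03891 = 0.005630 mol; V(HCl) at equivalence = 0.005630/0.3605 = 0.01562 L.
At equivalence the base is fully converted to C5H5NH+; total volume = 0.05453 L, so [C5H5NH+] = 0.005630/0.05453 = 0.1033 M.
Ka(C5H5NH+) = Kw/Kb = 1.0e-14 / 1.7 x 10^-9 = 5.88e-6.
[H^+] = sqrt(Ka x [C5H5NH+]) = sqrt(5.88e-6 x 0.1033) = 0.000779 M.
pH = -log(0.000779) = 3.11.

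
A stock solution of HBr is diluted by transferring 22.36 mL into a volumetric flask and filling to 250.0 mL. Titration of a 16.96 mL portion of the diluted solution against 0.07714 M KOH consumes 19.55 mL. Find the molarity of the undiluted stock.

n(KOH) = 0.07714 x 0.01955 = 0.001508 mol.
n(HBr) in the aliquot = 0.001508 mol.
[diluted HBr] = 0.001508 / 0.01696 = 0.08892 M.
Dilution factor = 250.0/22.36 = 11.18, so [stock] = 0.08892 x 11.18 = 0.994 M.

0.994 M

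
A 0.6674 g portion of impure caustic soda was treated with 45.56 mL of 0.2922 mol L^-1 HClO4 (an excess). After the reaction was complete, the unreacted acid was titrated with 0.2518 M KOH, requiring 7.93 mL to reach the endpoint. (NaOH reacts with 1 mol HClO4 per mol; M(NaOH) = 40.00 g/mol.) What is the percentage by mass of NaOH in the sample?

Total n(HClO4) added = 0.2922 x 0.04556 = 0.01331 mol.
n(KOH) used = 0.2518 x 0.007930 = 0.001997 mol, which equals the excess n(HClO4).
So n(HClO4) consumed by the sample = 0.01331 - 0.001997 = 0.01132 mol.
n(NaOH) = 0.01132 / 1 = 0.01132 mol.
mass NaOH = 0.01132 x 40.00 = 0.4526 g, so %NaOH = 0.4526/0.6674 x 100 = 67.8%.

67.8%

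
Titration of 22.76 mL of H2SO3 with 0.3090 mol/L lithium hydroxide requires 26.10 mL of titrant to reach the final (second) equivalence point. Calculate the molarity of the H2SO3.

n(LiOH) = 0.3090 x 0.02610 = 0.008065 mol.
At the final (second) equivalence point, 2 mol OH^- react per mol H2SO3, so n(H2SO3) = 0.008065 / 2 = 0.004032 mol.
[H2SO3] = 0.004032 / 0.02276 L = 0.177 M.

0.177 M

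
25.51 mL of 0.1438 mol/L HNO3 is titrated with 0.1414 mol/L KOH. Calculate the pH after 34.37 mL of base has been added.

n(acid) = 0.1438 x 0.02551 = 0.003668 mol; n(KOH) added = 0.1414 x 0.03437 = 0.004860 mol.
Base is in excess by 0.004860 - 0.003668 = 0.001192 mol in a total volume of 0.05988 L.
[OH^-] = 0.001192/0.05988 = 0.01990 M, so pOH = 1.70 and pH = 14.00 - 1.70 = 12.30.

12.30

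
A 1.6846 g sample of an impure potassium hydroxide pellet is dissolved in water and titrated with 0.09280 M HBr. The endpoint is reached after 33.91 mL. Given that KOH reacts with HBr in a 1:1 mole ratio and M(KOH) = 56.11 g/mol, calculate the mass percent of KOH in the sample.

n(HBr) = 0.09280 x 0.03391 = 0.003147 mol.
n(KOH) = 0.003147 / 1 = 0.003147 mol.
mass of KOH = 0.003147 x 56.11 = 0.1766 g.
% purity = 0.1766 / 1.6846 x 100 = 10.5%.

10.5%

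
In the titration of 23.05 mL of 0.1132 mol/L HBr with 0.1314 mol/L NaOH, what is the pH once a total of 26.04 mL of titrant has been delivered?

n(acid) = 0.1132 x 0.02305 = 0.002609 mol; n(NaOH) added = 0.1314 x 0.02604 = 0.003422 mol.
Base is in excess by 0.003422 - 0.002609 = 0.0008124 mol in a total volume of 0.04909 L.
[OH^-] = 0.0008124/0.04909 = 0.01655 M, so pOH = 1.78 and pH = 14.00 - 1.78 = 12.22.

12.22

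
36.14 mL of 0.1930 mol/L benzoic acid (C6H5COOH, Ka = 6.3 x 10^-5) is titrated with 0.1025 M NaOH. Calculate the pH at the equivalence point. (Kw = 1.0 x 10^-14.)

8.51

n(C6H5COOH) = 0.1930 x 0.03614 = 0.006975 mol; V(NaOH) at equivalence = 0.006975/0.1025 = 0.06805 L.
At equivalence all the acid is converted to C6H5COO-; total volume = 0.03614 + 0.06805 = 0.1042 L, so [C6H5COO-] = 0.006975/0.1042 = 0.06695 M.
Kb = Kw/Ka = 1.0e-14 / 6.3 x 10^-5 = 1.59e-10.
[OH^-] = sqrt(Kb x [C6H5COO-]) = sqrt(1.59e-10 x 0.06695) = 3.26e-6 M.
pOH = 5.49, so pH = 14.00 - 5.49 = 8.51.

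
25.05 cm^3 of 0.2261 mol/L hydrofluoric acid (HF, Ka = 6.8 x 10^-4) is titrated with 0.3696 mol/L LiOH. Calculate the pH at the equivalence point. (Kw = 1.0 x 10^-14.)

n(HF) = 0.2261 x 0.02505 = 0.005664 mol; V(LiOH) at equivalence = 0.005664/0.3696 = 0.01532 L.
At equivalence all the acid is converted to F-; total volume = 0.02505 + 0.01532 = 0.04037 L, so [F-] = 0.005664/0.04037 = 0.1403 M.
Kb = Kw/Ka = 1.0e-14 / 6.8 x 10^-4 = 1.47e-11.
[OH^-] = sqrt(Kb x [F-]) = sqrt(1.47e-11 x 0.1403) = 1.44e-6 M.
pOH = 5.84, so pH = 14.00 - 5.84 = 8.16.

8.16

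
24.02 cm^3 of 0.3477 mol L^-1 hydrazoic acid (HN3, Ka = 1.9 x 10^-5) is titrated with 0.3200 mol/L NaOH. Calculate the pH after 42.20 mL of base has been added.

n(acid) = 0.3477 x 0.02402 = 0.008352 mol; n(NaOH) added = 0.3200 x 0.04220 = 0.01350 mol.
Base is in excess by 0.01350 - 0.008352 = 0.005152 mol in a total volume of 0.06622 L.
[OH^-] = 0.005152/0.06622 = 0.07780 M, so pOH = 1.11 and pH = 14.00 - 1.11 = 12.89.

12.89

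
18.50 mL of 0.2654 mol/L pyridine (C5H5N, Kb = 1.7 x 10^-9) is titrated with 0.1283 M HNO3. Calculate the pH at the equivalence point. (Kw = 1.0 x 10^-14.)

n(C5H5N) = 0.2654 x 0.01850 = 0.004910 mol; V(HNO3) at equivalence = 0.004910/0.1283 = 0.03827 L.
At equivalence the base is fully converted to C5H5NH+; total volume = 0.05677 L, so [C5H5NH+] = 0.004910/0.05677 = 0.08649 M.
Ka(C5H5NH+) = Kw/Kb = 1.0e-14 / 1.7 x 10^-9 = 5.88e-6.
[H^+] = sqrt(Ka x [C5H5NH+]) = sqrt(5.88e-6 x 0.08649) = 0.000713 M.
pH = -log(0.000713) = 3.15.

3.15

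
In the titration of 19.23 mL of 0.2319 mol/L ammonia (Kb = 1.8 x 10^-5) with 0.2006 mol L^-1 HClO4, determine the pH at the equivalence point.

n(NH3) = 0.2319 x 0.01923 = 0.004459 mol; V(HClO4) at equivalence = 0.004459/0.2006 = 0.02223 L.
At equivalence the base is fully converted to NH4+; total volume = 0.04146 L, so [NH4+] = 0.004459/0.04146 = 0.1076 M.
Ka(NH4+) = Kw/Kb = 1.0e-14 / 1.8 x 10^-5 = 5.56e-10.
[H^+] = sqrt(Ka x [NH4+]) = sqrt(5.56e-10 x 0.1076) = 7.73e-6 M.
pH = -log(7.73e-6) = 5.11.

5.11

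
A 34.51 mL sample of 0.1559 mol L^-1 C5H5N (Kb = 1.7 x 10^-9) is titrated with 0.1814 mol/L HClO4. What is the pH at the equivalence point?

3.15

n(C5H5N) = 0.1559 x 0.03451 = 0.005380 mol; V(HClO4) at equivalence = 0.005380/0.1814 = 0.02966 L.
At equivalence the base is fully converted to C5H5NH+; total volume = 0.06417 L, so [C5H5NH+] = 0.005380/0.06417 = 0.08384 M.
Ka(C5H5NH+) = Kw/Kb = 1.0e-14 / 1.7 x 10^-9 = 5.88e-6.
[H^+] = sqrt(Ka x [C5H5NH+]) = sqrt(5.88e-6 x 0.08384) = 0.000702 M.
pH = -log(0.000702) = 3.15.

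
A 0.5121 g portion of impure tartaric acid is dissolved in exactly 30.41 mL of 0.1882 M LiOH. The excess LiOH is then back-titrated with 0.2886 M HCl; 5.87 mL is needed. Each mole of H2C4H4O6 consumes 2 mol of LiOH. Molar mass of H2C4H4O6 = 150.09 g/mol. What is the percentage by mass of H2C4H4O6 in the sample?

Total n(LiOH) added = 0.1882 x 0.03041 = 0.005723 mol.
n(HCl) used = 0.2886 x 0.005870 = 0.001694 mol, which equals the excess n(LiOH).
So n(LiOH) consumed by the sample = 0.005723 - 0.001694 = 0.004029 mol.
n(H2C4H4O6) = 0.004029 / 2 = 0.002015 mol.
mass H2C4H4O6 = 0.002015 x 150.09 = 0.3024 g, so %H2C4H4O6 = 0.3024/0.5121 x 100 = 59.0%.

59.0%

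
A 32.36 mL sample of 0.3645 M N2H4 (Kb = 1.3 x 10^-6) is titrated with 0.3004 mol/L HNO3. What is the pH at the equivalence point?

4.45

n(N2H4) = 0.3645 x 0.03236 = 0.01180 mol; V(HNO3) at equivalence = 0.01180/0.3004 = 0.03927 L.
At equivalence the base is fully converted to N2H5+; total volume = 0.07163 L, so [N2H5+] = 0.01180/0.07163 = 0.1647 M.
Ka(N2H5+) = Kw/Kb = 1.0e-14 / 1.3 x 10^-6 = 7.69e-9.
[H^+] = sqrt(Ka x [N2H5+]) = sqrt(7.69e-9 x 0.1647) = 3.56e-5 M.
pH = -log(3.56e-5) = 4.45.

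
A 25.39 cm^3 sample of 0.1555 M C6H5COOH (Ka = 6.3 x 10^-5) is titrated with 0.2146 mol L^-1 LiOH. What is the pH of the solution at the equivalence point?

n(C6H5COOH) = 0.1555 x 0.02539 = 0.003948 mol; V(LiOH) at equivalence = 0.003948/0.2146 = 0.01840 L.
At equivalence all the acid is converted to C6H5COO-; total volume = 0.02539 + 0.01840 = 0.04379 L, so [C6H5COO-] = 0.003948/0.04379 = 0.09017 M.
Kb = Kw/Ka = 1.0e-14 / 6.3 x 10^-5 = 1.59e-10.
[OH^-] = sqrt(Kb x [C6H5COO-]) = sqrt(1.59e-10 x 0.09017) = 3.78e-6 M.
pOH = 5.42, so pH = 14.00 - 5.42 = 8.58.

8.58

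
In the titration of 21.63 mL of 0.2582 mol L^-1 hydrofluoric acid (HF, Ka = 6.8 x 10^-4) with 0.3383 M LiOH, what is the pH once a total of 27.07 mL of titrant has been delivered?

12.87

n(acid) = 0.2582 x 0.02163 = 0.005585 mol; n(LiOH) added = 0.3383 x 0.02707 = 0.009158 mol.
Base is in excess by 0.009158 - 0.005585 = 0.003573 mol in a total volume of 0.04870 L.
[OH^-] = 0.003573/0.04870 = 0.07337 M, so pOH = 1.13 and pH = 14.00 - 1.13 = 12.87.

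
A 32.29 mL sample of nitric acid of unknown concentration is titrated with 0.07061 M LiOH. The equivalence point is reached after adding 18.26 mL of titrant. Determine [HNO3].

0.0399 M

n(LiOH) delivered = 0.07061 x 0.01826 = 0.001289 mol.
For a 1:1 reaction, n(HNO3) = 0.001289 mol.
[HNO3] = 0.001289 mol / 0.03229 L = 0.0399 M.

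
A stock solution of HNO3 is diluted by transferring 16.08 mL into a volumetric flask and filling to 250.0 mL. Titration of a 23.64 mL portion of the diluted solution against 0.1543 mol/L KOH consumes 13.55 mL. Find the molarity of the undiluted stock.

n(KOH) = 0.1543 x 0.01355 = 0.002091 mol.
n(HNO3) in the aliquot = 0.002091 mol.
[diluted HNO3] = 0.002091 / 0.02364 = 0.08844 M.
Dilution factor = 250.0/16.08 = 15.55, so [stock] = 0.08844 x 15.55 = 1.38 M.

1.38 M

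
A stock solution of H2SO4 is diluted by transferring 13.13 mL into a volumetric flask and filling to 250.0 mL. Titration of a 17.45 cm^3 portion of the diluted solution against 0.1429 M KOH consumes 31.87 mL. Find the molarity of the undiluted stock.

2.48 M

n(KOH) = 0.1429 x 0.03187 = 0.004554 mol.
n(H2SO4) in the aliquot = 0.004554 x 1/2 = 0.002277 mol.
[diluted H2SO4] = 0.002277 / 0.01745 = 0.1305 M.
Dilution factor = 250.0/13.13 = 19.04, so [stock] = 0.1305 x 19.04 = 2.48 M.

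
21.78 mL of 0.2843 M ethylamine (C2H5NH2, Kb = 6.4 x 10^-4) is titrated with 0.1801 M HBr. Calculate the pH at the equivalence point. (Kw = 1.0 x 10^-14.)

5.88

n(C2H5NH2) = 0.2843 x 0.02178 = 0.006192 mol; V(HBr) at equivalence = 0.006192/0.1801 = 0.03438 L.
At equivalence the base is fully converted to C2H5NH3+; total volume = 0.05616 L, so [C2H5NH3+] = 0.006192/0.05616 = 0.1103 M.
Ka(C2H5NH3+) = Kw/Kb = 1.0e-14 / 6.4 x 10^-4 = 1.56e-11.
[H^+] = sqrt(Ka x [C2H5NH3+]) = sqrt(1.56e-11 x 0.1103) = 1.31e-6 M.
pH = -log(1.31e-6) = 5.88.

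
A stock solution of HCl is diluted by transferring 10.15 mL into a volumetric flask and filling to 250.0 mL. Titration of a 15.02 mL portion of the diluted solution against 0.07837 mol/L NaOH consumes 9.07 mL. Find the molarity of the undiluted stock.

n(NaOH) = 0.07837 x 0.009070 = 0.0007108 mol.
n(HCl) in the aliquot = 0.0007108 mol.
[diluted HCl] = 0.0007108 / 0.01502 = 0.04732 M.
Dilution factor = 250.0/10.15 = 24.63, so [stock] = 0.04732 x 24.63 = 1.17 M.

1.17 M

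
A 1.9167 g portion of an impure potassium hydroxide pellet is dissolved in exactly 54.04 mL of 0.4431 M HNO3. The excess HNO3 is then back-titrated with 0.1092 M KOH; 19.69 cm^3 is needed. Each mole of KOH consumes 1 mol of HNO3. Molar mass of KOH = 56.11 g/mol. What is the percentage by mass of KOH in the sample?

63.8%

Total n(HNO3) added = 0.4431 x 0.05404 = 0.02395 mol.
n(KOH) used = 0.1092 x 0.01969 = 0.002150 mol, which equals the excess n(HNO3).
So n(HNO3) consumed by the sample = 0.02395 - 0.002150 = 0.02179 mol.
n(KOH) = 0.02179 / 1 = 0.02179 mol.
mass KOH = 0.02179 x 56.11 = 1.223 g, so %KOH = 1.223/1.9167 x 100 = 63.8%.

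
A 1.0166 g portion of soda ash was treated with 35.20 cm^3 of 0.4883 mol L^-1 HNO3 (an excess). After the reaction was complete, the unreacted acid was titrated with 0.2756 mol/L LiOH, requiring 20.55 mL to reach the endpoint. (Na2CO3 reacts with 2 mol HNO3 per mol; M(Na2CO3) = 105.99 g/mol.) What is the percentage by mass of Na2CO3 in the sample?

Total n(HNO3) added = 0.4883 x 0.03520 = 0.01719 mol.
n(LiOH) used = 0.2756 x 0.02055 = 0.005664 mol, which equals the excess n(HNO3).
So n(HNO3) consumed by the sample = 0.01719 - 0.005664 = 0.01152 mol.
n(Na2CO3) = 0.01152 / 2 = 0.005762 mol.
mass Na2CO3 = 0.005762 x 105.99 = 0.6107 g, so %Na2CO3 = 0.6107/1.0166 x 100 = 60.1%.

60.1%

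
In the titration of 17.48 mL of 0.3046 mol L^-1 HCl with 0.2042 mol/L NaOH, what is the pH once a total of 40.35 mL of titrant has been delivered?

12.70

n(acid) = 0.3046 x 0.01748 = 0.005324 mol; n(NaOH) added = 0.2042 x 0.04035 = 0.008239 mol.
Base is in excess by 0.008239 - 0.005324 = 0.002915 mol in a total volume of 0.05783 L.
[OH^-] = 0.002915/0.05783 = 0.05041 M, so pOH = 1.30 and pH = 14.00 - 1.30 = 12.70.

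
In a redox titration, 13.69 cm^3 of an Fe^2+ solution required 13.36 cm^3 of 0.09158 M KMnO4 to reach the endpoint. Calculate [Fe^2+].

0.447 M

n(KMnO4) = 0.09158 x 0.01336 = 0.001224 mol.
From the balanced equation, 1 mol KMnO4 reacts with 5 mol Fe^2+, so n(Fe^2+) = 0.001224 x 5/1 = 0.006118 mol.
[Fe^2+] = 0.006118 / 0.01369 L = 0.447 M.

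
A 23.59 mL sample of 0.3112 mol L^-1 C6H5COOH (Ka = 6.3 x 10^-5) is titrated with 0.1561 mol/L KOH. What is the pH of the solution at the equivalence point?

8.61

n(C6H5COOH) = 0.3112 x 0.02359 = 0.007341 mol; V(KOH) at equivalence = 0.007341/0.1561 = 0.04703 L.
At equivalence all the acid is converted to C6H5COO-; total volume = 0.02359 + 0.04703 = 0.07062 L, so [C6H5COO-] = 0.007341/0.07062 = 0.1040 M.
Kb = Kw/Ka = 1.0e-14 / 6.3 x 10^-5 = 1.59e-10.
[OH^-] = sqrt(Kb x [C6H5COO-]) = sqrt(1.59e-10 x 0.1040) = 4.06e-6 M.
pOH = 5.39, so pH = 14.00 - 5.39 = 8.61.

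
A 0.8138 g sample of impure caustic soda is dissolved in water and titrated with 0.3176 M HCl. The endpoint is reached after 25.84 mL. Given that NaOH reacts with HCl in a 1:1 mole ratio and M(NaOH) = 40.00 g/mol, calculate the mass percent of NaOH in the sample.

40.3%

n(HCl) = 0.3176 x 0.02584 = 0.008207 mol.
n(NaOH) = 0.008207 / 1 = 0.008207 mol.
mass of NaOH = 0.008207 x 40.00 = 0.3283 g.
% purity = 0.3283 / 0.8138 x 100 = 40.3%.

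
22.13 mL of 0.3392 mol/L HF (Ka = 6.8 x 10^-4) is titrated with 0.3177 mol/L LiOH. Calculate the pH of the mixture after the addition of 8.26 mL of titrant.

2.90

Initial n(HF) = 0.3392 x 0.02213 = 0.007506 mol.
n(LiOH) added = 0.3177 x 0.008260 = 0.002624 mol, converting that many moles of HF to F-.
Remaining n(HF) = 0.004882 mol; n(F-) = 0.002624 mol.
By Henderson-Hasselbalch, pH = pKa + log([A^-]/[HA]) = 3.17 + log(0.002624/0.004882) = 3.17 + (-0.27) = 2.90.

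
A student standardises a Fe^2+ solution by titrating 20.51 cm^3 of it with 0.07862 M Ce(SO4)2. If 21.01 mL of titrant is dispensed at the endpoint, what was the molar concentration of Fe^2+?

0.0805 M

n(Ce(SO4)2) = 0.07862 x 0.02101 = 0.001652 mol.
From the balanced equation, 1 mol Ce(SO4)2 reacts with 1 mol Fe^2+, so n(Fe^2+) = 0.001652 x 1/1 = 0.001652 mol.
[Fe^2+] = 0.001652 / 0.02051 L = 0.0805 M.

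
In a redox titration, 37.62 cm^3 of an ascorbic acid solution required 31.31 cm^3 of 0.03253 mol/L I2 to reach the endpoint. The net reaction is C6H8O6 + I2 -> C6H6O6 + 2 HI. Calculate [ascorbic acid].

0.0271 M

n(I2) = 0.03253 x 0.03131 = 0.001019 mol.
From the balanced equation, 1 mol I2 reacts with 1 mol ascorbic acid, so n(ascorbic acid) = 0.001019 x 1/1 = 0.001019 mol.
[ascorbic acid] = 0.001019 / 0.03762 L = 0.0271 M.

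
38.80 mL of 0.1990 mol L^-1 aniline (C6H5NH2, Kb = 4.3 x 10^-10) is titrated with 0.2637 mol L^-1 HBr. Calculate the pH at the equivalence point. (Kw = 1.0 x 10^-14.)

2.79

n(C6H5NH2) = 0.1990 x 0.03880 = 0.007721 mol; V(HBr) at equivalence = 0.007721/0.2637 = 0.02928 L.
At equivalence the base is fully converted to C6H5NH3+; total volume = 0.06808 L, so [C6H5NH3+] = 0.007721/0.06808 = 0.1134 M.
Ka(C6H5NH3+) = Kw/Kb = 1.0e-14 / 4.3 x 10^-10 = 2.33e-5.
[H^+] = sqrt(Ka x [C6H5NH3+]) = sqrt(2.33e-5 x 0.1134) = 0.00162 M.
pH = -log(0.00162) = 2.79.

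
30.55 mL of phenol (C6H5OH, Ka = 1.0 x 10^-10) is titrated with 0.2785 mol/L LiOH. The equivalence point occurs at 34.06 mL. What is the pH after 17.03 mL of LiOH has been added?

10.00

17.03 mL is exactly half the equivalence volume (34.06/2), i.e. the half-equivalence point.
There, n(HA) = n(A^-), so pH = pKa = -log(1.0 x 10^-10) = 10.00.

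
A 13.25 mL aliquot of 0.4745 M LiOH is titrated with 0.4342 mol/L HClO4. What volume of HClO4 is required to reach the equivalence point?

n(LiOH) = 0.4745 mol/L x 0.01325 L = 0.006287 mol.
At equivalence n(HClO4) = n(LiOH) = 0.006287 mol.
V(HClO4) = 0.006287 / 0.4342 = 0.01448 L = 14.5 mL.

14.5 mL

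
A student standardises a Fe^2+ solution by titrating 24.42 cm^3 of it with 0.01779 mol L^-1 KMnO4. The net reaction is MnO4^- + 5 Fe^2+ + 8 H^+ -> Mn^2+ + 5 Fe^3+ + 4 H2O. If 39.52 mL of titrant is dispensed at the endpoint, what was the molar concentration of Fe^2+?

n(KMnO4) = 0.01779 x 0.03952 = 0.0007031 mol.
From the balanced equation, 1 mol KMnO4 reacts with 5 mol Fe^2+, so n(Fe^2+) = 0.0007031 x 5/1 = 0.003515 mol.
[Fe^2+] = 0.003515 / 0.02442 L = 0.144 M.

0.144 M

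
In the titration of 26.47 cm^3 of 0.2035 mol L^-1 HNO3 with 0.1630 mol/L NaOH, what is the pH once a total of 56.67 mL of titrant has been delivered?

n(acid) = 0.2035 x 0.02647 = 0.005387 mol; n(NaOH) added = 0.1630 x 0.05667 = 0.009237 mol.
Base is in excess by 0.009237 - 0.005387 = 0.003851 mol in a total volume of 0.08314 L.
[OH^-] = 0.003851/0.08314 = 0.04631 M, so pOH = 1.33 and pH = 14.00 - 1.33 = 12.67.

12.67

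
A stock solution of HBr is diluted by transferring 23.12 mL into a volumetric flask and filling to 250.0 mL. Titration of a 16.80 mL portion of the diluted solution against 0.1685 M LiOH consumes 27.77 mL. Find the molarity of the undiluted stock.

n(LiOH) = 0.1685 x 0.02777 = 0.004679 mol.
n(HBr) in the aliquot = 0.004679 mol.
[diluted HBr] = 0.004679 / 0.01680 = 0.2785 M.
Dilution factor = 250.0/23.12 = 10.81, so [stock] = 0.2785 x 10.81 = 3.01 M.

3.01 M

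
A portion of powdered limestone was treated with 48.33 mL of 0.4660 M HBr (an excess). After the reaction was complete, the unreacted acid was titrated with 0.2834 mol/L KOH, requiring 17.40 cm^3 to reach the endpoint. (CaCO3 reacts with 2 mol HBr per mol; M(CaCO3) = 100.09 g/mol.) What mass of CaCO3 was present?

Total n(HBr) added = 0.4660 x 0.04833 = 0.02252 mol.
n(KOH) used = 0.2834 x 0.01740 = 0.004931 mol, which equals the excess n(HBr).
So n(HBr) consumed by the sample = 0.02252 - 0.004931 = 0.01759 mol.
n(CaCO3) = 0.01759 / 2 = 0.008795 mol.
mass = 0.008795 mol x 100.09 g/mol = 0.880 g.

0.880 g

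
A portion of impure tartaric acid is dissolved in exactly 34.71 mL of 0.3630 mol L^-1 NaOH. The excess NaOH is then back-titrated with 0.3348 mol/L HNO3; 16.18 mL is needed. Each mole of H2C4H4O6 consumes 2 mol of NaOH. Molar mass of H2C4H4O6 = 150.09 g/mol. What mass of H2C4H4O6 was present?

Total n(NaOH) added = 0.3630 x 0.03471 = 0.01260 mol.
n(HNO3) used = 0.3348 x 0.01618 = 0.005417 mol, which equals the excess n(NaOH).
So n(NaOH) consumed by the sample = 0.01260 - 0.005417 = 0.007183 mol.
n(H2C4H4O6) = 0.007183 / 2 = 0.003591 mol.
mass = 0.003591 mol x 150.09 g/mol = 0.539 g.

0.539 g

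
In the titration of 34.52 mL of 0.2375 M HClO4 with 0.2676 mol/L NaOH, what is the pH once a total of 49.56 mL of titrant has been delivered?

12.78

n(acid) = 0.2375 x 0.03452 = 0.008199 mol; n(NaOH) added = 0.2676 x 0.04956 = 0.01326 mol.
Base is in excess by 0.01326 - 0.008199 = 0.005064 mol in a total volume of 0.08408 L.
[OH^-] = 0.005064/0.08408 = 0.06023 M, so pOH = 1.22 and pH = 14.00 - 1.22 = 12.78.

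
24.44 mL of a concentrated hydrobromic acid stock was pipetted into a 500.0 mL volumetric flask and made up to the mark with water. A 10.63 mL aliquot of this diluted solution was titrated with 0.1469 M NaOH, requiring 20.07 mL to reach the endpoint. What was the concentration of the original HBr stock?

5.67 M

n(NaOH) = 0.1469 x 0.02007 = 0.002948 mol.
n(HBr) in the aliquot = 0.002948 mol.
[diluted HBr] = 0.002948 / 0.01063 = 0.2774 M.
Dilution factor = 500.0/24.44 = 20.46, so [stock] = 0.2774 x 20.46 = 5.67 M.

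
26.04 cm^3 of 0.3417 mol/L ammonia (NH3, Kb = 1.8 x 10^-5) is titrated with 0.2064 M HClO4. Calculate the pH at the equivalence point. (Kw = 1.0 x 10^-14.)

5.07

n(NH3) = 0.3417 x 0.02604 = 0.008898 mol; V(HClO4) at equivalence = 0.008898/0.2064 = 0.04311 L.
At equivalence the base is fully converted to NH4+; total volume = 0.06915 L, so [NH4+] = 0.008898/0.06915 = 0.1287 M.
Ka(NH4+) = Kw/Kb = 1.0e-14 / 1.8 x 10^-5 = 5.56e-10.
[H^+] = sqrt(Ka x [NH4+]) = sqrt(5.56e-10 x 0.1287) = 8.45e-6 M.
pH = -log(8.45e-6) = 5.07.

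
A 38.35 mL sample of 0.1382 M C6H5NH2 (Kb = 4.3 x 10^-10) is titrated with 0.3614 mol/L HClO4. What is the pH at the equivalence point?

2.82

n(C6H5NH2) = 0.1382 x 0.03835 = 0.005300 mol; V(HClO4) at equivalence = 0.005300/0.3614 = 0.01467 L.
At equivalence the base is fully converted to C6H5NH3+; total volume = 0.05302 L, so [C6H5NH3+] = 0.005300/0.05302 = 0.09997 M.
Ka(C6H5NH3+) = Kw/Kb = 1.0e-14 / 4.3 x 10^-10 = 2.33e-5.
[H^+] = sqrt(Ka x [C6H5NH3+]) = sqrt(2.33e-5 x 0.09997) = 0.00152 M.
pH = -log(0.00152) = 2.82.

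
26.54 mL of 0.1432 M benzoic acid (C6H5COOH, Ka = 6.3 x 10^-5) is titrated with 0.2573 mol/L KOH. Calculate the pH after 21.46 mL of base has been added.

12.55

n(acid) = 0.1432 x 0.02654 = 0.003801 mol; n(KOH) added = 0.2573 x 0.02146 = 0.005522 mol.
Base is in excess by 0.005522 - 0.003801 = 0.001721 mol in a total volume of 0.04800 L.
[OH^-] = 0.001721/0.04800 = 0.03586 M, so pOH = 1.45 and pH = 14.00 - 1.45 = 12.55.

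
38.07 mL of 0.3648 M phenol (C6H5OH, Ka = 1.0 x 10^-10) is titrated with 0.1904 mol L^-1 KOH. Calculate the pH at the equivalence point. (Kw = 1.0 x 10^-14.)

11.55

n(C6H5OH) = 0.3648 x 0.03807 = 0.01389 mol; V(KOH) at equivalence = 0.01389/0.1904 = 0.07294 L.
At equivalence all the acid is converted to C6H5O-; total volume = 0.03807 + 0.07294 = 0.1110 L, so [C6H5O-] = 0.01389/0.1110 = 0.1251 M.
Kb = Kw/Ka = 1.0e-14 / 1.0 x 10^-10 = 0.000100.
[OH^-] = sqrt(Kb x [C6H5O-]) = sqrt(0.000100 x 0.1251) = 0.00354 M.
pOH = 2.45, so pH = 14.00 - 2.45 = 11.55.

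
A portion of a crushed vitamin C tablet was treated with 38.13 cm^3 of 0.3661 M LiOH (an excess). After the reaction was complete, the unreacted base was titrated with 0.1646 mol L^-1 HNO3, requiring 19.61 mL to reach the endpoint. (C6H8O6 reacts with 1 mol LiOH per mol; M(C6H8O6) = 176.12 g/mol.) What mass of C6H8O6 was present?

1.89 g

Total n(LiOH) added = 0.3661 x 0.03813 = 0.01396 mol.
n(HNO3) used = 0.1646 x 0.01961 = 0.003228 mol, which equals the excess n(LiOH).
So n(LiOH) consumed by the sample = 0.01396 - 0.003228 = 0.01073 mol.
n(C6H8O6) = 0.01073 / 1 = 0.01073 mol.
mass = 0.01073 mol x 176.12 g/mol = 1.89 g.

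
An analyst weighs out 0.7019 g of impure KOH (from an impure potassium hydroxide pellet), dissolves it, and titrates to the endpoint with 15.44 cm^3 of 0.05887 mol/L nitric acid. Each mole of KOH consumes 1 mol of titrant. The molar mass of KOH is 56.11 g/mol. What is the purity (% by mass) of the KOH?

7.27%

n(HNO3) = 0.05887 x 0.01544 = 0.0009090 mol.
n(KOH) = 0.0009090 / 1 = 0.0009090 mol.
mass of KOH = 0.0009090 x 56.11 = 0.05100 g.
% purity = 0.05100 / 0.7019 x 100 = 7.27%.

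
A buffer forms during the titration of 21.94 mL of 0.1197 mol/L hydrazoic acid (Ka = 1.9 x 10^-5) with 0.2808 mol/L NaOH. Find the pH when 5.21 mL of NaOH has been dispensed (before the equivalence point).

4.82

Initial n(HN3) = 0.1197 x 0.02194 = 0.002626 mol.
n(NaOH) added = 0.2808 x 0.005210 = 0.001463 mol, converting that many moles of HN3 to N3-.
Remaining n(HN3) = 0.001163 mol; n(N3-) = 0.001463 mol.
By Henderson-Hasselbalch, pH = pKa + log([A^-]/[HA]) = 4.72 + log(0.001463/0.001163) = 4.72 + (+0.10) = 4.82.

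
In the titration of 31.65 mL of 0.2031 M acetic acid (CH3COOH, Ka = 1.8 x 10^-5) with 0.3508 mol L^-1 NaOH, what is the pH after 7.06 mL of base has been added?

4.54

Initial n(CH3COOH) = 0.2031 x 0.03165 = 0.006428 mol.
n(NaOH) added = 0.3508 x 0.007060 = 0.002477 mol, converting that many moles of CH3COOH to CH3COO-.
Remaining n(CH3COOH) = 0.003951 mol; n(CH3COO-) = 0.002477 mol.
By Henderson-Hasselbalch, pH = pKa + log([A^-]/[HA]) = 4.74 + log(0.002477/0.003951) = 4.74 + (-0.20) = 4.54.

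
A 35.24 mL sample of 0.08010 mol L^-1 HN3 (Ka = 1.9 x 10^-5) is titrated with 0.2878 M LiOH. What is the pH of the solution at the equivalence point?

8.76

n(HN3) = 0.08010 x 0.03524 = 0.002823 mol; V(LiOH) at equivalence = 0.002823/0.2878 = 0.009808 L.
At equivalence all the acid is converted to N3-; total volume = 0.03524 + 0.009808 = 0.04505 L, so [N3-] = 0.002823/0.04505 = 0.06266 M.
Kb = Kw/Ka = 1.0e-14 / 1.9 x 10^-5 = 5.26e-10.
[OH^-] = sqrt(Kb x [N3-]) = sqrt(5.26e-10 x 0.06266) = 5.74e-6 M.
pOH = 5.24, so pH = 14.00 - 5.24 = 8.76.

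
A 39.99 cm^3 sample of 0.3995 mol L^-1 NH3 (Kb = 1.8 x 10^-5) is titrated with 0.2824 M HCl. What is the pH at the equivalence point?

5.02

n(NH3) = 0.3995 x 0.03999 = 0.01598 mol; V(HCl) at equivalence = 0.01598/0.2824 = 0.05657 L.
At equivalence the base is fully converted to NH4+; total volume = 0.09656 L, so [NH4+] = 0.01598/0.09656 = 0.1654 M.
Ka(NH4+) = Kw/Kb = 1.0e-14 / 1.8 x 10^-5 = 5.56e-10.
[H^+] = sqrt(Ka x [NH4+]) = sqrt(5.56e-10 x 0.1654) = 9.59e-6 M.
pH = -log(9.59e-6) = 5.02.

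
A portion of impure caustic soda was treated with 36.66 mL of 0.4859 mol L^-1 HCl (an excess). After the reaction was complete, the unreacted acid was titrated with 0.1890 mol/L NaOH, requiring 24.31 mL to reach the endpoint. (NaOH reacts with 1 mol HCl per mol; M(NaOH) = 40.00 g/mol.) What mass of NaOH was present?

0.529 g

Total n(HCl) added = 0.4859 x 0.03666 = 0.01781 mol.
n(NaOH) used = 0.1890 x 0.02431 = 0.004595 mol, which equals the excess n(HCl).
So n(HCl) consumed by the sample = 0.01781 - 0.004595 = 0.01322 mol.
n(NaOH) = 0.01322 / 1 = 0.01322 mol.
mass = 0.01322 mol x 40.00 g/mol = 0.529 g.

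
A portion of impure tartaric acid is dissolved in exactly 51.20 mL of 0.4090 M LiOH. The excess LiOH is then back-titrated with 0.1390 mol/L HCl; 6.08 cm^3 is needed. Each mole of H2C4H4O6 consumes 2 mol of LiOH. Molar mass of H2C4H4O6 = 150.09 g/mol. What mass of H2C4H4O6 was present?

Total n(LiOH) added = 0.4090 x 0.05120 = 0.02094 mol.
n(HCl) used = 0.1390 x 0.006080 = 0.0008451 mol, which equals the excess n(LiOH).
So n(LiOH) consumed by the sample = 0.02094 - 0.0008451 = 0.02010 mol.
n(H2C4H4O6) = 0.02010 / 2 = 0.01005 mol.
mass = 0.01005 mol x 150.09 g/mol = 1.51 g.

1.51 g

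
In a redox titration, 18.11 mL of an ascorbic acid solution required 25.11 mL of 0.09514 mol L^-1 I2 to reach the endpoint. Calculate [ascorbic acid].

n(I2) = 0.09514 x 0.02511 = 0.002389 mol.
From the balanced equation, 1 mol I2 reacts with 1 mol ascorbic acid, so n(ascorbic acid) = 0.002389 x 1/1 = 0.002389 mol.
[ascorbic acid] = 0.002389 / 0.01811 L = 0.132 M.

0.132 M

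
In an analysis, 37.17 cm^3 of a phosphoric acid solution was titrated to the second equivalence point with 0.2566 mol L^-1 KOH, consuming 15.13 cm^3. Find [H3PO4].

n(KOH) = 0.2566 x 0.01513 = 0.003882 mol.
At the second equivalence point, 2 mol OH^- react per mol H3PO4, so n(H3PO4) = 0.003882 / 2 = 0.001941 mol.
[H3PO4] = 0.001941 / 0.03717 L = 0.0522 M.

0.0522 M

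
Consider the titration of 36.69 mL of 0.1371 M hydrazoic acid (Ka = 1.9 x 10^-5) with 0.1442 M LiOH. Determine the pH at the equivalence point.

n(HN3) = 0.1371 x 0.03669 = 0.005030 mol; V(LiOH) at equivalence = 0.005030/0.1442 = 0.03488 L.
At equivalence all the acid is converted to N3-; total volume = 0.03669 + 0.03488 = 0.07157 L, so [N3-] = 0.005030/0.07157 = 0.07028 M.
Kb = Kw/Ka = 1.0e-14 / 1.9 x 10^-5 = 5.26e-10.
[OH^-] = sqrt(Kb x [N3-]) = sqrt(5.26e-10 x 0.07028) = 6.08e-6 M.
pOH = 5.22, so pH = 14.00 - 5.22 = 8.78.

8.78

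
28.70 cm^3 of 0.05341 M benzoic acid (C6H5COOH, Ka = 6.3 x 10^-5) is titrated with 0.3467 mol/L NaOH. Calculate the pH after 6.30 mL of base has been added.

n(acid) = 0.05341 x 0.02870 = 0.001533 mol; n(NaOH) added = 0.3467 x 0.006300 = 0.002184 mol.
Base is in excess by 0.002184 - 0.001533 = 0.0006513 mol in a total volume of 0.03500 L.
[OH^-] = 0.0006513/0.03500 = 0.01861 M, so pOH = 1.73 and pH = 14.00 - 1.73 = 12.27.

12.27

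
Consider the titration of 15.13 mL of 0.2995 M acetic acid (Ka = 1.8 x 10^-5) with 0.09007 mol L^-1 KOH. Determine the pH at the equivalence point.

8.79

n(CH3COOH) = 0.2995 x 0.01513 = 0.004531 mol; V(KOH) at equivalence = 0.004531/0.09007 = 0.05031 L.
At equivalence all the acid is converted to CH3COO-; total volume = 0.01513 + 0.05031 = 0.06544 L, so [CH3COO-] = 0.004531/0.06544 = 0.06925 M.
Kb = Kw/Ka = 1.0e-14 / 1.8 x 10^-5 = 5.56e-10.
[OH^-] = sqrt(Kb x [CH3COO-]) = sqrt(5.56e-10 x 0.06925) = 6.20e-6 M.
pOH = 5.21, so pH = 14.00 - 5.21 = 8.79.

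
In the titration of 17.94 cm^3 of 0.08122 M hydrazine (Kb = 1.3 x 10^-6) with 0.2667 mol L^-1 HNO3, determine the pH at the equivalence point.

n(N2H4) = 0.08122 x 0.01794 = 0.001457 mol; V(HNO3) at equivalence = 0.001457/0.2667 = 0.005463 L.
At equivalence the base is fully converted to N2H5+; total volume = 0.02340 L, so [N2H5+] = 0.001457/0.02340 = 0.06226 M.
Ka(N2H5+) = Kw/Kb = 1.0e-14 / 1.3 x 10^-6 = 7.69e-9.
[H^+] = sqrt(Ka x [N2H5+]) = sqrt(7.69e-9 x 0.06226) = 2.19e-5 M.
pH = -log(2.19e-5) = 4.66.

4.66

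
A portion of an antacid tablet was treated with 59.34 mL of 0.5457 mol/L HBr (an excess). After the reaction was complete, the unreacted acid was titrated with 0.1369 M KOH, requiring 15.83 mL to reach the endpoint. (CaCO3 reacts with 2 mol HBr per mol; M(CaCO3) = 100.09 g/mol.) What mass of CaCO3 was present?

1.51 g

Total n(HBr) added = 0.5457 x 0.05934 = 0.03238 mol.
n(KOH) used = 0.1369 x 0.01583 = 0.002167 mol, which equals the excess n(HBr).
So n(HBr) consumed by the sample = 0.03238 - 0.002167 = 0.03021 mol.
n(CaCO3) = 0.03021 / 2 = 0.01511 mol.
mass = 0.01511 mol x 100.09 g/mol = 1.51 g.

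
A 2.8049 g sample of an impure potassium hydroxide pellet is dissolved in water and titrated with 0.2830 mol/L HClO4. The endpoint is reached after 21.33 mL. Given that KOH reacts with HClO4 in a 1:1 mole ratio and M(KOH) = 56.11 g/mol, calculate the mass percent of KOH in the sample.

n(HClO4) = 0.2830 x 0.02133 = 0.006036 mol.
n(KOH) = 0.006036 / 1 = 0.006036 mol.
mass of KOH = 0.006036 x 56.11 = 0.3387 g.
% purity = 0.3387 / 2.8049 x 100 = 12.1%.

12.1%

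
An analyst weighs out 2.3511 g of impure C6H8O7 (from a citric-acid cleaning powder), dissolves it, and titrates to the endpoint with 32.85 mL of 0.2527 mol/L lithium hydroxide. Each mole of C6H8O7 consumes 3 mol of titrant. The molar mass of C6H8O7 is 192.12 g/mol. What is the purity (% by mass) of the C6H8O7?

22.6%

n(LiOH) = 0.2527 x 0.03285 = 0.008301 mol.
n(C6H8O7) = 0.008301 / 3 = 0.002767 mol.
mass of C6H8O7 = 0.002767 x 192.12 = 0.5316 g.
% purity = 0.5316 / 2.3511 x 100 = 22.6%.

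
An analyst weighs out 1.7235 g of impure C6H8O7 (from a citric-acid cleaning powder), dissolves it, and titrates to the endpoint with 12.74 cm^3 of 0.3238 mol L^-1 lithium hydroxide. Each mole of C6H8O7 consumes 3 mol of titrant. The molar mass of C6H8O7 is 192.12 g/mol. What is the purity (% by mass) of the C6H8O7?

15.3%

n(LiOH) = 0.3238 x 0.01274 = 0.004125 mol.
n(C6H8O7) = 0.004125 / 3 = 0.001375 mol.
mass of C6H8O7 = 0.001375 x 192.12 = 0.2642 g.
% purity = 0.2642 / 1.7235 x 100 = 15.3%.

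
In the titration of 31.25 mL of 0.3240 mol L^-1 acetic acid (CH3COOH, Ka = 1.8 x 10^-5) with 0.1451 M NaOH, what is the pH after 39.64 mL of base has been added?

4.86

Initial n(CH3COOH) = 0.3240 x 0.03125 = 0.01013 mol.
n(NaOH) added = 0.1451 x 0.03964 = 0.005752 mol, converting that many moles of CH3COOH to CH3COO-.
Remaining n(CH3COOH) = 0.004373 mol; n(CH3COO-) = 0.005752 mol.
By Henderson-Hasselbalch, pH = pKa + log([A^-]/[HA]) = 4.74 + log(0.005752/0.004373) = 4.74 + (+0.12) = 4.86.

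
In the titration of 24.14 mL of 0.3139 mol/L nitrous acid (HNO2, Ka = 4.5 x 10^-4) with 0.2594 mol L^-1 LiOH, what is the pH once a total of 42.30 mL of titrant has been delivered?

12.71

n(acid) = 0.3139 x 0.02414 = 0.007578 mol; n(LiOH) added = 0.2594 x 0.04230 = 0.01097 mol.
Base is in excess by 0.01097 - 0.007578 = 0.003395 mol in a total volume of 0.06644 L.
[OH^-] = 0.003395/0.06644 = 0.05110 M, so pOH = 1.29 and pH = 14.00 - 1.29 = 12.71.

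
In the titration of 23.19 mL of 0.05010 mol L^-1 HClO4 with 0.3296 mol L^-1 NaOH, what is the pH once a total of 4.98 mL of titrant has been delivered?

n(acid) = 0.05010 x 0.02319 = 0.001162 mol; n(NaOH) added = 0.3296 x 0.004980 = 0.001641 mol.
Base is in excess by 0.001641 - 0.001162 = 0.0004796 mol in a total volume of 0.02817 L.
[OH^-] = 0.0004796/0.02817 = 0.01702 M, so pOH = 1.77 and pH = 14.00 - 1.77 = 12.23.

12.23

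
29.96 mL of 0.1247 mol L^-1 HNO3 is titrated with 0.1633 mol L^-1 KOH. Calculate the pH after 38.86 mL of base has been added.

12.58

n(acid) = 0.1247 x 0.02996 = 0.003736 mol; n(KOH) added = 0.1633 x 0.03886 = 0.006346 mol.
Base is in excess by 0.006346 - 0.003736 = 0.002610 mol in a total volume of 0.06882 L.
[OH^-] = 0.002610/0.06882 = 0.03792 M, so pOH = 1.42 and pH = 14.00 - 1.42 = 12.58.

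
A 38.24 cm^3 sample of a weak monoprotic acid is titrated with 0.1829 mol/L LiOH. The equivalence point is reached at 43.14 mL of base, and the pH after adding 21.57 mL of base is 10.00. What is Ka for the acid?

21.57 mL is half of the equivalence volume, so this is the half-equivalence point where [HA] = [A^-].
At half-equivalence pH = pKa, so pKa = 10.00.
Ka = 10^(-10.00) = 1.0 x 10^-10.

1.0 x 10^-10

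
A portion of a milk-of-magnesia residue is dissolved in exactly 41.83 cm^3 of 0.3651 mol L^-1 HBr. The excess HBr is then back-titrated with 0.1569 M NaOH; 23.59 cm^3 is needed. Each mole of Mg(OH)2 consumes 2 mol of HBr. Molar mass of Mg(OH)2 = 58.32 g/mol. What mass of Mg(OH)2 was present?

Total n(HBr) added = 0.3651 x 0.04183 = 0.01527 mol.
n(NaOH) used = 0.1569 x 0.02359 = 0.003701 mol, which equals the excess n(HBr).
So n(HBr) consumed by the sample = 0.01527 - 0.003701 = 0.01157 mol.
n(Mg(OH)2) = 0.01157 / 2 = 0.005785 mol.
mass = 0.005785 mol x 58.32 g/mol = 0.337 g.

0.337 g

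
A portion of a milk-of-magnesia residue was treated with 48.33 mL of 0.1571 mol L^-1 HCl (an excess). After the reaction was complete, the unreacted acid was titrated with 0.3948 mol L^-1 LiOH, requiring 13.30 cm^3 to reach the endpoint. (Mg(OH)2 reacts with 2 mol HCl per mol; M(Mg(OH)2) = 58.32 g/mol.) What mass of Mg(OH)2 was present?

Total n(HCl) added = 0.1571 x 0.04833 = 0.007593 mol.
n(LiOH) used = 0.3948 x 0.01330 = 0.005251 mol, which equals the excess n(HCl).
So n(HCl) consumed by the sample = 0.007593 - 0.005251 = 0.002342 mol.
n(Mg(OH)2) = 0.002342 / 2 = 0.001171 mol.
mass = 0.001171 mol x 58.32 g/mol = 0.0683 g.

0.0683 g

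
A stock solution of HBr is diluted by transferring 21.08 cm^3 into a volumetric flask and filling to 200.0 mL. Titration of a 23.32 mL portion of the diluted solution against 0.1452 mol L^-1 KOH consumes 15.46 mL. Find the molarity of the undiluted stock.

n(KOH) = 0.1452 x 0.01546 = 0.002245 mol.
n(HBr) in the aliquot = 0.002245 mol.
[diluted HBr] = 0.002245 / 0.02332 = 0.09626 M.
Dilution factor = 200.0/21.08 = 9.488, so [stock] = 0.09626 x 9.488 = 0.913 M.

0.913 M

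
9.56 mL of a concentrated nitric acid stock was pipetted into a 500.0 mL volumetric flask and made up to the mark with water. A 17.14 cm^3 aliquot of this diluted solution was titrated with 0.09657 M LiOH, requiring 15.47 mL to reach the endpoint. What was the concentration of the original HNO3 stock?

n(LiOH) = 0.09657 x 0.01547 = 0.001494 mol.
n(HNO3) in the aliquot = 0.001494 mol.
[diluted HNO3] = 0.001494 / 0.01714 = 0.08716 M.
Dilution factor = 500.0/9.560 = 52.30, so [stock] = 0.08716 x 52.30 = 4.56 M.

4.56 M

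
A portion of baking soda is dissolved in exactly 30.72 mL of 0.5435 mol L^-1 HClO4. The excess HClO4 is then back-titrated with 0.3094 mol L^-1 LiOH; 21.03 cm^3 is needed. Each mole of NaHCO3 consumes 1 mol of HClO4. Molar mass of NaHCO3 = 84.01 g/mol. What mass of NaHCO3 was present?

0.856 g

Total n(HClO4) added = 0.5435 x 0.03072 = 0.01670 mol.
n(LiOH) used = 0.3094 x 0.02103 = 0.006507 mol, which equals the excess n(HClO4).
So n(HClO4) consumed by the sample = 0.01670 - 0.006507 = 0.01019 mol.
n(NaHCO3) = 0.01019 / 1 = 0.01019 mol.
mass = 0.01019 mol x 84.01 g/mol = 0.856 g.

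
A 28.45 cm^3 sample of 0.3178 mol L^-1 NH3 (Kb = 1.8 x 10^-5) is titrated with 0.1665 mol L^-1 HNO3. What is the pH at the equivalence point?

5.11

n(NH3) = 0.3178 x 0.02845 = 0.009041 mol; V(HNO3) at equivalence = 0.009041/0.1665 = 0.05430 L.
At equivalence the base is fully converted to NH4+; total volume = 0.08275 L, so [NH4+] = 0.009041/0.08275 = 0.1093 M.
Ka(NH4+) = Kw/Kb = 1.0e-14 / 1.8 x 10^-5 = 5.56e-10.
[H^+] = sqrt(Ka x [NH4+]) = sqrt(5.56e-10 x 0.1093) = 7.79e-6 M.
pH = -log(7.79e-6) = 5.11.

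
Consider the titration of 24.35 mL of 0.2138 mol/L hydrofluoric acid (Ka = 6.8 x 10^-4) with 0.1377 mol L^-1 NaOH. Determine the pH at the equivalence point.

8.05

n(HF) = 0.2138 x 0.02435 = 0.005206 mol; V(NaOH) at equivalence = 0.005206/0.1377 = 0.03781 L.
At equivalence all the acid is converted to F-; total volume = 0.02435 + 0.03781 = 0.06216 L, so [F-] = 0.005206/0.06216 = 0.08376 M.
Kb = Kw/Ka = 1.0e-14 / 6.8 x 10^-4 = 1.47e-11.
[OH^-] = sqrt(Kb x [F-]) = sqrt(1.47e-11 x 0.08376) = 1.11e-6 M.
pOH = 5.95, so pH = 14.00 - 5.95 = 8.05.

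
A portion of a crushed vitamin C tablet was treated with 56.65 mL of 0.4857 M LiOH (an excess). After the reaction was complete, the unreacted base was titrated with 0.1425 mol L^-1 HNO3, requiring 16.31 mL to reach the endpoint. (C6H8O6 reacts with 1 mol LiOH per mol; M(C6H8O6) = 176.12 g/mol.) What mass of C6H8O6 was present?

Total n(LiOH) added = 0.4857 x 0.05665 = 0.02751 mol.
n(HNO3) used = 0.1425 x 0.01631 = 0.002324 mol, which equals the excess n(LiOH).
So n(LiOH) consumed by the sample = 0.02751 - 0.002324 = 0.02519 mol.
n(C6H8O6) = 0.02519 / 1 = 0.02519 mol.
mass = 0.02519 mol x 176.12 g/mol = 4.44 g.

4.44 g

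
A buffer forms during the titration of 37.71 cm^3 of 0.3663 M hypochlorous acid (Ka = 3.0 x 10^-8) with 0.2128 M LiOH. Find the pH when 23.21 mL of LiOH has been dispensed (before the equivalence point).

7.27

Initial n(HClO) = 0.3663 x 0.03771 = 0.01381 mol.
n(LiOH) added = 0.2128 x 0.02321 = 0.004939 mol, converting that many moles of HClO to ClO-.
Remaining n(HClO) = 0.008874 mol; n(ClO-) = 0.004939 mol.
By Henderson-Hasselbalch, pH = pKa + log([A^-]/[HA]) = 7.52 + log(0.004939/0.008874) = 7.52 + (-0.25) = 7.27.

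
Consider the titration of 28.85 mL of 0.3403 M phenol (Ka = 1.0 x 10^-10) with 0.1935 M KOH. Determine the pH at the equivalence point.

n(C6H5OH) = 0.3403 x 0.02885 = 0.009818 mol; V(KOH) at equivalence = 0.009818/0.1935 = 0.05074 L.
At equivalence all the acid is converted to C6H5O-; total volume = 0.02885 + 0.05074 = 0.07959 L, so [C6H5O-] = 0.009818/0.07959 = 0.1234 M.
Kb = Kw/Ka = 1.0e-14 / 1.0 x 10^-10 = 0.000100.
[OH^-] = sqrt(Kb x [C6H5O-]) = sqrt(0.000100 x 0.1234) = 0.00351 M.
pOH = 2.45, so pH = 14.00 - 2.45 = 11.55.

11.55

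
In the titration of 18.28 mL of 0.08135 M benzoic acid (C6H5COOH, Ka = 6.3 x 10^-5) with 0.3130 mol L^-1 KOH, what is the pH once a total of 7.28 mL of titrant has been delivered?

n(acid) = 0.08135 x 0.01828 = 0.001487 mol; n(KOH) added = 0.3130 x 0.007280 = 0.002279 mol.
Base is in excess by 0.002279 - 0.001487 = 0.0007916 mol in a total volume of 0.02556 L.
[OH^-] = 0.0007916/0.02556 = 0.03097 M, so pOH = 1.51 and pH = 14.00 - 1.51 = 12.49.

12.49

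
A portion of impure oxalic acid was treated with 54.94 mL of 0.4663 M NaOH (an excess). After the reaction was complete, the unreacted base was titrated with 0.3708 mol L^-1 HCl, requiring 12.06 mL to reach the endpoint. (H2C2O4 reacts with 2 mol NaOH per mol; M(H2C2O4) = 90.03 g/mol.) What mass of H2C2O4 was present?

0.952 g

Total n(NaOH) added = 0.4663 x 0.05494 = 0.02562 mol.
n(HCl) used = 0.3708 x 0.01206 = 0.004472 mol, which equals the excess n(NaOH).
So n(NaOH) consumed by the sample = 0.02562 - 0.004472 = 0.02115 mol.
n(H2C2O4) = 0.02115 / 2 = 0.01057 mol.
mass = 0.01057 mol x 90.03 g/mol = 0.952 g.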